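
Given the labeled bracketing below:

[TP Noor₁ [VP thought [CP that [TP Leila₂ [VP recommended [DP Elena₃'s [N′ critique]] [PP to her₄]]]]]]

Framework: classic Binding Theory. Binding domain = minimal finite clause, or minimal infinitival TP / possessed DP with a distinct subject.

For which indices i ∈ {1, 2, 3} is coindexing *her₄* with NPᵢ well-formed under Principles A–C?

{1, 3}

*her* is a pronoun, so Principle B applies: it must be free in its binding domain.
Binding domain of *her₄*: the embedded TP, whose subject is Leila₂.
*Noor₁* c-commands the pronoun but from outside its binding domain, and is not c-commanded by it → coindexation permitted.
*Leila₂* c-commands the pronoun within its binding domain → coindexation would violate Principle B.
*Elena₃* and the pronoun do not c-command one another → neither Principle B nor Principle C is at stake; coindexation permitted.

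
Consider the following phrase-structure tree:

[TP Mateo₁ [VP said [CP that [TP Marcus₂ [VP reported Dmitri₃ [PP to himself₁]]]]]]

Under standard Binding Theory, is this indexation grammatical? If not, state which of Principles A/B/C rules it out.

Principle A

The two coindexed NPs are *Mateo₁* and *himself₁*.
*himself₁* is an anaphor. Principle A requires it to be bound within its binding domain — the embedded TP, whose subject is Marcus₂.
Within that domain it is c-commanded by *Marcus₂*, *Dmitri₃*, none of which share its index.
*Mateo₁* does c-command the anaphor, but from outside its binding domain.
The anaphor is unbound in its domain → Principle A violation.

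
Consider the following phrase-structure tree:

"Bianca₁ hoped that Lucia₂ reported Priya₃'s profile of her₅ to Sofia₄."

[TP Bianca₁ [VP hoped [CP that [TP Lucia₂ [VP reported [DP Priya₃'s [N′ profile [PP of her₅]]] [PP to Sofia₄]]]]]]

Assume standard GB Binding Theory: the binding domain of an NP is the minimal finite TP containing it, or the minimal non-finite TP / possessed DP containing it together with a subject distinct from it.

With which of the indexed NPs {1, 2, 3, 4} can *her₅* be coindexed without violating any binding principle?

{1, 2, 4}

*her* is a pronoun, so Principle B applies: it must be free in its binding domain.
Binding domain of *her₅*: the possessed DP, whose subject is Priya₃.
*Bianca₁* c-commands the pronoun but from outside its binding domain, and is not c-commanded by it → coindexation permitted.
*Lucia₂* c-commands the pronoun but from outside its binding domain, and is not c-commanded by it → coindexation permitted.
*Priya₃* c-commands the pronoun within its binding domain → coindexation would violate Principle B.
*Sofia₄* and the pronoun do not c-command one another → neither Principle B nor Principle C is at stake; coindexation permitted.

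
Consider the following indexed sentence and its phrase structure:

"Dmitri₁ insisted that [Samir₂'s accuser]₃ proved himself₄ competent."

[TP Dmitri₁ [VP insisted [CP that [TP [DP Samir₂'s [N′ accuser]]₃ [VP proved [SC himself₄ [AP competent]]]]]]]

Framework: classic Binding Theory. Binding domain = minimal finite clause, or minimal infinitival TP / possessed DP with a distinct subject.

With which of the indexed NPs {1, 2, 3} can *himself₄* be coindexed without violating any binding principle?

{3}

*himself* is an anaphor, so Principle A applies: it must be bound in its binding domain.
Binding domain of *himself₄*: the embedded TP, whose subject is [Samir₂'s accuser]₃.
*Dmitri₁* c-commands the anaphor but is outside its binding domain → cannot satisfy Principle A.
*Samir₂* does not c-command the anaphor → cannot bind it.
*[Samir₂'s accuser]₃* c-commands the anaphor within its binding domain → licit binder.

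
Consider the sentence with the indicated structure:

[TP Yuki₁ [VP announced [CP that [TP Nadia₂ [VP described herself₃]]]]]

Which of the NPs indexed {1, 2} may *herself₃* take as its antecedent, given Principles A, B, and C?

{2}

*herself* is an anaphor, so Principle A applies: it must be bound in its binding domain.
Binding domain of *herself₃*: the embedded TP, whose subject is Nadia₂.
*Yuki₁* c-commands the anaphor but is outside its binding domain → cannot satisfy Principle A.
*Nadia₂* c-commands the anaphor within its binding domain → licit binder.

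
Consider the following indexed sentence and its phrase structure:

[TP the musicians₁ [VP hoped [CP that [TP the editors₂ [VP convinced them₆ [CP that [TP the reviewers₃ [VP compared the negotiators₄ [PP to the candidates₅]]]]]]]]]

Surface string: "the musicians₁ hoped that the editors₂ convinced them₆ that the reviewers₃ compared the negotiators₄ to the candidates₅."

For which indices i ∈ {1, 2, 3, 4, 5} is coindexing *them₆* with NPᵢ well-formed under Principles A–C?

{1}

*them* is a pronoun, so Principle B applies: it must be free in its binding domain.
Binding domain of *them₆*: the embedded TP, whose subject is the editors₂.
*the musicians₁* c-commands the pronoun but from outside its binding domain, and is not c-commanded by it → coindexation permitted.
*the editors₂* c-commands the pronoun within its binding domain → coindexation would violate Principle B.
*the reviewers₃*: the pronoun c-commands this R-expression → coindexation would violate Principle C on *the reviewers₃*.
*the negotiators₄*: the pronoun c-commands this R-expression → coindexation would violate Principle C on *the negotiators₄*.
*the candidates₅*: the pronoun c-commands this R-expression → coindexation would violate Principle C on *the candidates₅*.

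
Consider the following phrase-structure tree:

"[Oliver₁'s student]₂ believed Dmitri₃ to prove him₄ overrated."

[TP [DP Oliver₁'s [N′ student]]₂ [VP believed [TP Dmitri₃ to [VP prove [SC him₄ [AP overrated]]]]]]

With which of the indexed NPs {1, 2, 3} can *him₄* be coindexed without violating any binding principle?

{1, 2}

*him* is a pronoun, so Principle B applies: it must be free in its binding domain.
Binding domain of *him₄*: the embedded TP, whose subject is Dmitri₃.
*Oliver₁* and the pronoun do not c-command one another → neither Principle B nor Principle C is at stake; coindexation permitted.
*[Oliver₁'s student]₂* c-commands the pronoun but from outside its binding domain, and is not c-commanded by it → coindexation permitted.
*Dmitri₃* c-commands the pronoun within its binding domain → coindexation would violate Principle B.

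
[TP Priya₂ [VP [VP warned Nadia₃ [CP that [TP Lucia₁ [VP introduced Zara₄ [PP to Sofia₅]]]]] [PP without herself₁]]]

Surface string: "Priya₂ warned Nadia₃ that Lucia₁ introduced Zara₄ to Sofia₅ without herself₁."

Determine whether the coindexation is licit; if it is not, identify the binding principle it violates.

The two coindexed NPs are *Lucia₁* and *herself₁*.
*herself₁* is an anaphor. Principle A requires it to be bound within its binding domain — the matrix TP, whose subject is Priya₂.
Within that domain it is c-commanded by *Priya₂*, which does not share its index.
*Lucia₁* does not c-command the anaphor at all.
The anaphor is unbound in its domain → Principle A violation.

Principle A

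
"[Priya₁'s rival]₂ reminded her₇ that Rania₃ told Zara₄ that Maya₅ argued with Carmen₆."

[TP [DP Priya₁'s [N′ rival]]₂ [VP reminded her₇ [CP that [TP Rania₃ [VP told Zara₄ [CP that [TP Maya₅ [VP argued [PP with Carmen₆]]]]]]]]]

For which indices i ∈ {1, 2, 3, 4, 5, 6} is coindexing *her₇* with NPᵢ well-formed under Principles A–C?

*her* is a pronoun, so Principle B applies: it must be free in its binding domain.
Binding domain of *her₇*: the matrix TP, whose subject is [Priya₁'s rival]₂.
*Priya₁* and the pronoun do not c-command one another → neither Principle B nor Principle C is at stake; coindexation permitted.
*[Priya₁'s rival]₂* c-commands the pronoun within its binding domain → coindexation would violate Principle B.
*Rania₃*: the pronoun c-commands this R-expression → coindexation would violate Principle C on *Rania₃*.
*Zara₄*: the pronoun c-commands this R-expression → coindexation would violate Principle C on *Zara₄*.
*Maya₅*: the pronoun c-commands this R-expression → coindexation would violate Principle C on *Maya₅*.
*Carmen₆*: the pronoun c-commands this R-expression → coindexation would violate Principle C on *Carmen₆*.

{1}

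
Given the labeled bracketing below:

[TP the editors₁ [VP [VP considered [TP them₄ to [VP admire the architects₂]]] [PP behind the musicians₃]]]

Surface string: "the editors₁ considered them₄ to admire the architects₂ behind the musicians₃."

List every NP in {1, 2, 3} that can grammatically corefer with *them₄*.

*them* is a pronoun, so Principle B applies: it must be free in its binding domain.
Binding domain of *them₄*: the matrix TP, whose subject is the editors₁.
*the editors₁* c-commands the pronoun within its binding domain → coindexation would violate Principle B.
*the architects₂*: the pronoun c-commands this R-expression → coindexation would violate Principle C on *the architects₂*.
*the musicians₃* and the pronoun do not c-command one another → neither Principle B nor Principle C is at stake; coindexation permitted.

{3}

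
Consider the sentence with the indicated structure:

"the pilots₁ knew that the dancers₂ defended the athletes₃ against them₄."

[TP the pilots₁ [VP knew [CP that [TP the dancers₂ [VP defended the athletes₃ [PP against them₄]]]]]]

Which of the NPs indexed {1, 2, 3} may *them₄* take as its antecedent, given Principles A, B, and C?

{1}

*them* is a pronoun, so Principle B applies: it must be free in its binding domain.
Binding domain of *them₄*: the embedded TP, whose subject is the dancers₂.
*the pilots₁* c-commands the pronoun but from outside its binding domain, and is not c-commanded by it → coindexation permitted.
*the dancers₂* c-commands the pronoun within its binding domain → coindexation would violate Principle B.
*the athletes₃* c-commands the pronoun within its binding domain → coindexation would violate Principle B.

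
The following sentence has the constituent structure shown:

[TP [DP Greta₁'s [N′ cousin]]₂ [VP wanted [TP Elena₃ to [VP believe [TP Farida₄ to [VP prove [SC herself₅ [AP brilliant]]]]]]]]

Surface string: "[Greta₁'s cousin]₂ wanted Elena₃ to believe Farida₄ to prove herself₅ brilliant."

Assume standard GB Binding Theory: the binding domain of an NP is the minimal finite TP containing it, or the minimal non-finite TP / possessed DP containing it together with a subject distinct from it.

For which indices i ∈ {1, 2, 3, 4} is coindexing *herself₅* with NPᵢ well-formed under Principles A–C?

*herself* is an anaphor, so Principle A applies: it must be bound in its binding domain.
Binding domain of *herself₅*: the embedded TP, whose subject is Farida₄.
*Greta₁* does not c-command the anaphor → cannot bind it.
*[Greta₁'s cousin]₂* c-commands the anaphor but is outside its binding domain → cannot satisfy Principle A.
*Elena₃* c-commands the anaphor but is outside its binding domain → cannot satisfy Principle A.
*Farida₄* c-commands the anaphor within its binding domain → licit binder.

{4}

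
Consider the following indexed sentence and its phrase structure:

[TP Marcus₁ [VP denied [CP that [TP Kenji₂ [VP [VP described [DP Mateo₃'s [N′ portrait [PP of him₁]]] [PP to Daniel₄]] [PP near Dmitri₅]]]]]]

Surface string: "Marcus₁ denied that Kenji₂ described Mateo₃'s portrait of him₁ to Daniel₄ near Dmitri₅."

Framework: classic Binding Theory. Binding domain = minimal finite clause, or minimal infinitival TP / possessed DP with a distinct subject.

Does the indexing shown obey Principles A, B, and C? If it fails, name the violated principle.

The two coindexed NPs are *Marcus₁* and *him₁*.
*him₁* is a pronoun; its binding domain is the possessed DP, whose subject is Mateo₃. Within that domain it is c-commanded only by *Mateo₃*, which carries a different index — the pronoun is free locally, so Principle B holds.
*Marcus₁* is an R-expression; *him₁* does not c-command it, and no other NP shares its index, so Principle C is satisfied.
All principles are respected.

grammatical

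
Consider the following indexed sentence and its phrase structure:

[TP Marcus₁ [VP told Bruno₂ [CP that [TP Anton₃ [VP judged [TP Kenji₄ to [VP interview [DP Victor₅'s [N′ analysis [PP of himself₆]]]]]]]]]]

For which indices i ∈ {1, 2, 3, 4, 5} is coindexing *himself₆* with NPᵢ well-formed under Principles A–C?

{5}

*himself* is an anaphor, so Principle A applies: it must be bound in its binding domain.
Binding domain of *himself₆*: the possessed DP, whose subject is Victor₅.
*Marcus₁* c-commands the anaphor but is outside its binding domain → cannot satisfy Principle A.
*Bruno₂* c-commands the anaphor but is outside its binding domain → cannot satisfy Principle A.
*Anton₃* c-commands the anaphor but is outside its binding domain → cannot satisfy Principle A.
*Kenji₄* c-commands the anaphor but is outside its binding domain → cannot satisfy Principle A.
*Victor₅* c-commands the anaphor within its binding domain → licit binder.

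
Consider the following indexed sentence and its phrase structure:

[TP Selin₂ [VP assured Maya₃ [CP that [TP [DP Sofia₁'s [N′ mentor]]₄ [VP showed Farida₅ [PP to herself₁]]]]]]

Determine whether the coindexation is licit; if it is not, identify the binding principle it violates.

Principle A

The two coindexed NPs are *Sofia₁* and *herself₁*.
*herself₁* is an anaphor. Principle A requires it to be bound within its binding domain — the embedded TP, whose subject is [Sofia₁'s mentor]₄.
Within that domain it is c-commanded by *[Sofia₁'s mentor]₄*, *Farida₅*, none of which share its index.
*Sofia₁* does not c-command the anaphor at all.
The anaphor is unbound in its domain → Principle A violation.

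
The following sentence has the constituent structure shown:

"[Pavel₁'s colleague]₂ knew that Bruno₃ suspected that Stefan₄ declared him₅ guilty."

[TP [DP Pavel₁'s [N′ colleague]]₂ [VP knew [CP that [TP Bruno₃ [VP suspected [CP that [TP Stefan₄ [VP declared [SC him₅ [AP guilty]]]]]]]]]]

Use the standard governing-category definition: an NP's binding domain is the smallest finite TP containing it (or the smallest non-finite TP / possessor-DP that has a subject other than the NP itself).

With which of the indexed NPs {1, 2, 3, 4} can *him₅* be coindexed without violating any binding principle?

{1, 2, 3}

*him* is a pronoun, so Principle B applies: it must be free in its binding domain.
Binding domain of *him₅*: the embedded TP, whose subject is Stefan₄.
*Pavel₁* and the pronoun do not c-command one another → neither Principle B nor Principle C is at stake; coindexation permitted.
*[Pavel₁'s colleague]₂* c-commands the pronoun but from outside its binding domain, and is not c-commanded by it → coindexation permitted.
*Bruno₃* c-commands the pronoun but from outside its binding domain, and is not c-commanded by it → coindexation permitted.
*Stefan₄* c-commands the pronoun within its binding domain → coindexation would violate Principle B.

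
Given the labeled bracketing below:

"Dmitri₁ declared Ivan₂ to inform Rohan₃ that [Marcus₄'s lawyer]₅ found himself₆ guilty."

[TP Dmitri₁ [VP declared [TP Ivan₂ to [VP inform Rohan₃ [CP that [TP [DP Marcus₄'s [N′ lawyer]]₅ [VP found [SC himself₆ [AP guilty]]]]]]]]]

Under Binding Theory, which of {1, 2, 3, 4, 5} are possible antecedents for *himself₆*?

{5}

*himself* is an anaphor, so Principle A applies: it must be bound in its binding domain.
Binding domain of *himself₆*: the embedded TP, whose subject is [Marcus₄'s lawyer]₅.
*Dmitri₁* c-commands the anaphor but is outside its binding domain → cannot satisfy Principle A.
*Ivan₂* c-commands the anaphor but is outside its binding domain → cannot satisfy Principle A.
*Rohan₃* c-commands the anaphor but is outside its binding domain → cannot satisfy Principle A.
*Marcus₄* does not c-command the anaphor → cannot bind it.
*[Marcus₄'s lawyer]₅* c-commands the anaphor within its binding domain → licit binder.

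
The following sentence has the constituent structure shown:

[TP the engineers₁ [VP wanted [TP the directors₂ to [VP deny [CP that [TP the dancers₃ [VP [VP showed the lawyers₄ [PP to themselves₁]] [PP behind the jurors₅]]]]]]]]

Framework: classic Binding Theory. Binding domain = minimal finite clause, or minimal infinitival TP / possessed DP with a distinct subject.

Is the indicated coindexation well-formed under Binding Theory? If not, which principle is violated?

The two coindexed NPs are *the engineers₁* and *themselves₁*.
*themselves₁* is an anaphor. Principle A requires it to be bound within its binding domain — the embedded TP, whose subject is the dancers₃.
Within that domain it is c-commanded by *the dancers₃*, *the lawyers₄*, none of which share its index.
*the engineers₁* does c-command the anaphor, but from outside its binding domain.
The anaphor is unbound in its domain → Principle A violation.

Principle A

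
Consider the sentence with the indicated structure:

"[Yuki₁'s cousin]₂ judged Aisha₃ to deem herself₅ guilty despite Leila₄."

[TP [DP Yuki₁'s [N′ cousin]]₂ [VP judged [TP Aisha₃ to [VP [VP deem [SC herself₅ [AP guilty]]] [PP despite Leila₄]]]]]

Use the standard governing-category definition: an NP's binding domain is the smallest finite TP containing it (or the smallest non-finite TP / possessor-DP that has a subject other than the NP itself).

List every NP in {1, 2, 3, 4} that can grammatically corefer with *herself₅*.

*herself* is an anaphor, so Principle A applies: it must be bound in its binding domain.
Binding domain of *herself₅*: the embedded TP, whose subject is Aisha₃.
*Yuki₁* does not c-command the anaphor → cannot bind it.
*[Yuki₁'s cousin]₂* c-commands the anaphor but is outside its binding domain → cannot satisfy Principle A.
*Aisha₃* c-commands the anaphor within its binding domain → licit binder.
*Leila₄* does not c-command the anaphor → cannot bind it.

{3}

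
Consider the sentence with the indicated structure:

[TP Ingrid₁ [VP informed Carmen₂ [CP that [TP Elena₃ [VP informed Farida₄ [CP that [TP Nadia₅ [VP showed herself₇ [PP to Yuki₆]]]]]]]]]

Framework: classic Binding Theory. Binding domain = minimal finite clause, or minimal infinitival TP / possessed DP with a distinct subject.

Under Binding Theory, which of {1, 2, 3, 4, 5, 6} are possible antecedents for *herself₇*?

*herself* is an anaphor, so Principle A applies: it must be bound in its binding domain.
Binding domain of *herself₇*: the embedded TP, whose subject is Nadia₅.
*Ingrid₁* c-commands the anaphor but is outside its binding domain → cannot satisfy Principle A.
*Carmen₂* c-commands the anaphor but is outside its binding domain → cannot satisfy Principle A.
*Elena₃* c-commands the anaphor but is outside its binding domain → cannot satisfy Principle A.
*Farida₄* c-commands the anaphor but is outside its binding domain → cannot satisfy Principle A.
*Nadia₅* c-commands the anaphor within its binding domain → licit binder.
*Yuki₆* does not c-command the anaphor → cannot bind it.

{5}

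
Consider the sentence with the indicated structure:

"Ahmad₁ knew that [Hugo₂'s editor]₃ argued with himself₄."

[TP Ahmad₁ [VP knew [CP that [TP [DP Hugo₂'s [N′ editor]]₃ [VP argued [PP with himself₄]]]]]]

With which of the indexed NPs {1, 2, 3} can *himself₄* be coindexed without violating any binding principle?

{3}

*himself* is an anaphor, so Principle A applies: it must be bound in its binding domain.
Binding domain of *himself₄*: the embedded TP, whose subject is [Hugo₂'s editor]₃.
*Ahmad₁* c-commands the anaphor but is outside its binding domain → cannot satisfy Principle A.
*Hugo₂* does not c-command the anaphor → cannot bind it.
*[Hugo₂'s editor]₃* c-commands the anaphor within its binding domain → licit binder.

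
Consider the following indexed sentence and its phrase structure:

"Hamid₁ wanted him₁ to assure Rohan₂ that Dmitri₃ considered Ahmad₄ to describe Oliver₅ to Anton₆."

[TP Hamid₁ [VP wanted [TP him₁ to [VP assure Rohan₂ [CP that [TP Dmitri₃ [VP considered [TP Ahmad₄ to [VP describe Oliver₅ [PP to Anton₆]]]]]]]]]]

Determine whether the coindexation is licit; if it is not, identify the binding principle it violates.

Principle B

The two coindexed NPs are *Hamid₁* and *him₁*.
*him₁* is a pronoun. Its binding domain is the matrix TP, whose subject is Hamid₁.
*Hamid₁* c-commands it within that domain and carries the same index.
The pronoun is locally bound → Principle B violation.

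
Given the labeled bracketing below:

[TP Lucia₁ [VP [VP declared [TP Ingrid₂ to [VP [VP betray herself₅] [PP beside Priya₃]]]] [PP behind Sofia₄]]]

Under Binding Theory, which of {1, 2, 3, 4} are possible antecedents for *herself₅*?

*herself* is an anaphor, so Principle A applies: it must be bound in its binding domain.
Binding domain of *herself₅*: the embedded TP, whose subject is Ingrid₂.
*Lucia₁* c-commands the anaphor but is outside its binding domain → cannot satisfy Principle A.
*Ingrid₂* c-commands the anaphor within its binding domain → licit binder.
*Priya₃* does not c-command the anaphor → cannot bind it.
*Sofia₄* does not c-command the anaphor → cannot bind it.

{2}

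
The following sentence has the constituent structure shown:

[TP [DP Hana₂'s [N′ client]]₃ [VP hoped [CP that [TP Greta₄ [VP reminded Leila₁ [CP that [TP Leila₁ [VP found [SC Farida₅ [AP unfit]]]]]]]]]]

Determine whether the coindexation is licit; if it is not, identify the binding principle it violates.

The two coindexed NPs are *Leila₁* (the lower occurrence) and *Leila₁* (the higher occurrence).
*Leila₁* (the lower occurrence) is an R-expression. Principle C requires it to be free everywhere.
*Leila₁* (the higher occurrence) c-commands it and carries the same index.
The R-expression is bound → Principle C violation.

Principle C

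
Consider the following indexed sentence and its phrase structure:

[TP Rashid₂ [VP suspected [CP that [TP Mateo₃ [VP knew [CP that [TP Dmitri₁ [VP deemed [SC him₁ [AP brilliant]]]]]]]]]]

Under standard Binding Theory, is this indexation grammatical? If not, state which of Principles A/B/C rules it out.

The two coindexed NPs are *Dmitri₁* and *him₁*.
*him₁* is a pronoun. Its binding domain is the embedded TP, whose subject is Dmitri₁.
*Dmitri₁* c-commands it within that domain and carries the same index.
The pronoun is locally bound → Principle B violation.

Principle B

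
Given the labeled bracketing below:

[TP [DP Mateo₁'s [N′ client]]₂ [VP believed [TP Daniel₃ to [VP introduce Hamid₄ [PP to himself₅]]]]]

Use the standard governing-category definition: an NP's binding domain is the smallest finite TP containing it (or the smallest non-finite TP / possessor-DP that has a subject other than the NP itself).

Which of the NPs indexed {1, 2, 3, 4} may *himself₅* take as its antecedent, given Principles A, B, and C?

*himself* is an anaphor, so Principle A applies: it must be bound in its binding domain.
Binding domain of *himself₅*: the embedded TP, whose subject is Daniel₃.
*Mateo₁* does not c-command the anaphor → cannot bind it.
*[Mateo₁'s client]₂* c-commands the anaphor but is outside its binding domain → cannot satisfy Principle A.
*Daniel₃* c-commands the anaphor within its binding domain → licit binder.
*Hamid₄* c-commands the anaphor within its binding domain → licit binder.

{3, 4}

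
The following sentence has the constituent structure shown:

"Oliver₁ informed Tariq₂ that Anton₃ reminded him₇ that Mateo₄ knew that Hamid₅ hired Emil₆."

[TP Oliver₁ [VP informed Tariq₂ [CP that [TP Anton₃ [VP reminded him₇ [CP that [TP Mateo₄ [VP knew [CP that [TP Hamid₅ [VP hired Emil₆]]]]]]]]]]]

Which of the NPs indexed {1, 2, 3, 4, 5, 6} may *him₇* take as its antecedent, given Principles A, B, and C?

{1, 2}

*him* is a pronoun, so Principle B applies: it must be free in its binding domain.
Binding domain of *him₇*: the embedded TP, whose subject is Anton₃.
*Oliver₁* c-commands the pronoun but from outside its binding domain, and is not c-commanded by it → coindexation permitted.
*Tariq₂* c-commands the pronoun but from outside its binding domain, and is not c-commanded by it → coindexation permitted.
*Anton₃* c-commands the pronoun within its binding domain → coindexation would violate Principle B.
*Mateo₄*: the pronoun c-commands this R-expression → coindexation would violate Principle C on *Mateo₄*.
*Hamid₅*: the pronoun c-commands this R-expression → coindexation would violate Principle C on *Hamid₅*.
*Emil₆*: the pronoun c-commands this R-expression → coindexation would violate Principle C on *Emil₆*.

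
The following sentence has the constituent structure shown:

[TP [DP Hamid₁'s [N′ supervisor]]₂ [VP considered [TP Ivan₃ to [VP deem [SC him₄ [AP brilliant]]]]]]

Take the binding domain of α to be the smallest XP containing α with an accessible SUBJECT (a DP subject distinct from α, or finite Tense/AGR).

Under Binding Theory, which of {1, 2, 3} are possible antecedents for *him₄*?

{1, 2}

*him* is a pronoun, so Principle B applies: it must be free in its binding domain.
Binding domain of *him₄*: the embedded TP, whose subject is Ivan₃.
*Hamid₁* and the pronoun do not c-command one another → neither Principle B nor Principle C is at stake; coindexation permitted.
*[Hamid₁'s supervisor]₂* c-commands the pronoun but from outside its binding domain, and is not c-commanded by it → coindexation permitted.
*Ivan₃* c-commands the pronoun within its binding domain → coindexation would violate Principle B.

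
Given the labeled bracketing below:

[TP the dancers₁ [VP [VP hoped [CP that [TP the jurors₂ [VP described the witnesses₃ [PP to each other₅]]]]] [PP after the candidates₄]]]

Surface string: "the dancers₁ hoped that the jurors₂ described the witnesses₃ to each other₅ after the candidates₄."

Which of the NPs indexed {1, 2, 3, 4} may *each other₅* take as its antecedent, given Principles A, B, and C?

{2, 3}

*each other* is an anaphor, so Principle A applies: it must be bound in its binding domain.
Binding domain of *each other₅*: the embedded TP, whose subject is the jurors₂.
*the dancers₁* c-commands the anaphor but is outside its binding domain → cannot satisfy Principle A.
*the jurors₂* c-commands the anaphor within its binding domain → licit binder.
*the witnesses₃* c-commands the anaphor within its binding domain → licit binder.
*the candidates₄* does not c-command the anaphor → cannot bind it.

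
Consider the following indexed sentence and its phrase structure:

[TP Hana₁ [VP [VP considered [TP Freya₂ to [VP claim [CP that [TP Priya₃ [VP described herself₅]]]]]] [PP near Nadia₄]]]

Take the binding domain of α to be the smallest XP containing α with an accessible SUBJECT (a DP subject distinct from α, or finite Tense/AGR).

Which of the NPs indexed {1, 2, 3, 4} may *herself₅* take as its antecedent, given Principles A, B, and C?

*herself* is an anaphor, so Principle A applies: it must be bound in its binding domain.
Binding domain of *herself₅*: the embedded TP, whose subject is Priya₃.
*Hana₁* c-commands the anaphor but is outside its binding domain → cannot satisfy Principle A.
*Freya₂* c-commands the anaphor but is outside its binding domain → cannot satisfy Principle A.
*Priya₃* c-commands the anaphor within its binding domain → licit binder.
*Nadia₄* does not c-command the anaphor → cannot bind it.

{3}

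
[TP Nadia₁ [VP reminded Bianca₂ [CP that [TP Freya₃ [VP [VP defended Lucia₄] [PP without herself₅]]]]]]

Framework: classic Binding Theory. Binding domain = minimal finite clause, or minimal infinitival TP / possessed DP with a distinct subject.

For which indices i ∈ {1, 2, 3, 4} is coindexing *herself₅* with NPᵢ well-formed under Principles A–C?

{3}

*herself* is an anaphor, so Principle A applies: it must be bound in its binding domain.
Binding domain of *herself₅*: the embedded TP, whose subject is Freya₃.
*Nadia₁* c-commands the anaphor but is outside its binding domain → cannot satisfy Principle A.
*Bianca₂* c-commands the anaphor but is outside its binding domain → cannot satisfy Principle A.
*Freya₃* c-commands the anaphor within its binding domain → licit binder.
*Lucia₄* does not c-command the anaphor → cannot bind it.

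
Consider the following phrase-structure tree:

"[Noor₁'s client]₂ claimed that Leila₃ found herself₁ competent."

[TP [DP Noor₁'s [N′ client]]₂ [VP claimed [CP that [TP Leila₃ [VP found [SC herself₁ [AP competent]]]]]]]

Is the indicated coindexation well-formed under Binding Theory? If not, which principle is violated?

The two coindexed NPs are *Noor₁* and *herself₁*.
*herself₁* is an anaphor. Principle A requires it to be bound within its binding domain — the embedded TP, whose subject is Leila₃.
Within that domain it is c-commanded by *Leila₃*, which does not share its index.
*Noor₁* does not c-command the anaphor at all.
The anaphor is unbound in its domain → Principle A violation.

Principle A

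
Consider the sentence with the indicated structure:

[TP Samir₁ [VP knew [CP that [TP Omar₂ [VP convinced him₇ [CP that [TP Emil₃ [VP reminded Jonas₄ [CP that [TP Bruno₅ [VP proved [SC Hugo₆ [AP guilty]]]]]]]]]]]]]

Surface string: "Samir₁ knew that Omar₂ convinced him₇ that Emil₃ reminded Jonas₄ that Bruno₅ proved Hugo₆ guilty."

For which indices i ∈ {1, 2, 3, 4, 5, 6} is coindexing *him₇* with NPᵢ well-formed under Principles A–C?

{1}

*him* is a pronoun, so Principle B applies: it must be free in its binding domain.
Binding domain of *him₇*: the embedded TP, whose subject is Omar₂.
*Samir₁* c-commands the pronoun but from outside its binding domain, and is not c-commanded by it → coindexation permitted.
*Omar₂* c-commands the pronoun within its binding domain → coindexation would violate Principle B.
*Emil₃*: the pronoun c-commands this R-expression → coindexation would violate Principle C on *Emil₃*.
*Jonas₄*: the pronoun c-commands this R-expression → coindexation would violate Principle C on *Jonas₄*.
*Bruno₅*: the pronoun c-commands this R-expression → coindexation would violate Principle C on *Bruno₅*.
*Hugo₆*: the pronoun c-commands this R-expression → coindexation would violate Principle C on *Hugo₆*.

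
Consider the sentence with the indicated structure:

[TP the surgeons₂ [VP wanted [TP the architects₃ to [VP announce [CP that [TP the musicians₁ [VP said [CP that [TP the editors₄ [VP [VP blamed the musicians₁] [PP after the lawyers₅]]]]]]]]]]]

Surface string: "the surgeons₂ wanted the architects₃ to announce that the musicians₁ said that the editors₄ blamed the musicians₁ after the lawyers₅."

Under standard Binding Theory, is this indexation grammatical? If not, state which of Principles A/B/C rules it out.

The two coindexed NPs are *the musicians₁* (the lower occurrence) and *the musicians₁* (the higher occurrence).
*the musicians₁* (the lower occurrence) is an R-expression. Principle C requires it to be free everywhere.
*the musicians₁* (the higher occurrence) c-commands it and carries the same index.
The R-expression is bound → Principle C violation.

Principle C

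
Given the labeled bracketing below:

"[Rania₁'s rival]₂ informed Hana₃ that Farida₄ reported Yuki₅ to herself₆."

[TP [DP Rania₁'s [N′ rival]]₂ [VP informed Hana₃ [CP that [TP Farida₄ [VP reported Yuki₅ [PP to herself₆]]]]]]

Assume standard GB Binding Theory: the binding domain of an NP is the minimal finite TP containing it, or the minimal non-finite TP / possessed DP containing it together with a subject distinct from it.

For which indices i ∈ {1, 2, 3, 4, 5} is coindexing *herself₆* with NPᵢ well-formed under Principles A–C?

*herself* is an anaphor, so Principle A applies: it must be bound in its binding domain.
Binding domain of *herself₆*: the embedded TP, whose subject is Farida₄.
*Rania₁* does not c-command the anaphor → cannot bind it.
*[Rania₁'s rival]₂* c-commands the anaphor but is outside its binding domain → cannot satisfy Principle A.
*Hana₃* c-commands the anaphor but is outside its binding domain → cannot satisfy Principle A.
*Farida₄* c-commands the anaphor within its binding domain → licit binder.
*Yuki₅* c-commands the anaphor within its binding domain → licit binder.

{4, 5}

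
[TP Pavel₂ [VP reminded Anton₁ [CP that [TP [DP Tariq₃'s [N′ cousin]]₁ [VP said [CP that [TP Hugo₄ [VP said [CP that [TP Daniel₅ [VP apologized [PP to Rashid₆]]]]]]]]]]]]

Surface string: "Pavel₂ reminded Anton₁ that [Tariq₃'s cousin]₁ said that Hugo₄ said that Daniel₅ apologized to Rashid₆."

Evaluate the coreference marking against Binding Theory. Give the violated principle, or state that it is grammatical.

Principle C

The two coindexed NPs are *[Tariq₃'s cousin]₁* and *Anton₁*.
*[Tariq₃'s cousin]₁* is an R-expression. Principle C requires it to be free everywhere.
*Anton₁* c-commands it and carries the same index.
The R-expression is bound → Principle C violation.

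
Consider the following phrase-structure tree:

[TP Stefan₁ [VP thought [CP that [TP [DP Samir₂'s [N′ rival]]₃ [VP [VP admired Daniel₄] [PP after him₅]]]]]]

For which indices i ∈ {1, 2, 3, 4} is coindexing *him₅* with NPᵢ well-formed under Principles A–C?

*him* is a pronoun, so Principle B applies: it must be free in its binding domain.
Binding domain of *him₅*: the embedded TP, whose subject is [Samir₂'s rival]₃.
*Stefan₁* c-commands the pronoun but from outside its binding domain, and is not c-commanded by it → coindexation permitted.
*Samir₂* and the pronoun do not c-command one another → neither Principle B nor Principle C is at stake; coindexation permitted.
*[Samir₂'s rival]₃* c-commands the pronoun within its binding domain → coindexation would violate Principle B.
*Daniel₄* and the pronoun do not c-command one another → neither Principle B nor Principle C is at stake; coindexation permitted.

{1, 2, 4}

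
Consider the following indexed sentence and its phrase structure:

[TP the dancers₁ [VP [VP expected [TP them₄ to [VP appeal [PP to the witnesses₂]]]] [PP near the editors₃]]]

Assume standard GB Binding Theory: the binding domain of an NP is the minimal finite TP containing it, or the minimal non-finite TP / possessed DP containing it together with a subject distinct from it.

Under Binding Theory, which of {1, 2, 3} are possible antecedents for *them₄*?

*them* is a pronoun, so Principle B applies: it must be free in its binding domain.
Binding domain of *them₄*: the matrix TP, whose subject is the dancers₁.
*the dancers₁* c-commands the pronoun within its binding domain → coindexation would violate Principle B.
*the witnesses₂*: the pronoun c-commands this R-expression → coindexation would violate Principle C on *the witnesses₂*.
*the editors₃* and the pronoun do not c-command one another → neither Principle B nor Principle C is at stake; coindexation permitted.

{3}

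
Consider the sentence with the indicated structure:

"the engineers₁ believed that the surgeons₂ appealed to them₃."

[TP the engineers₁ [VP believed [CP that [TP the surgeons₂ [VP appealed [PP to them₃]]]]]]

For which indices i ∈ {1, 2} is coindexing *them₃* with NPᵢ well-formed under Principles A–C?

*them* is a pronoun, so Principle B applies: it must be free in its binding domain.
Binding domain of *them₃*: the embedded TP, whose subject is the surgeons₂.
*the engineers₁* c-commands the pronoun but from outside its binding domain, and is not c-commanded by it → coindexation permitted.
*the surgeons₂* c-commands the pronoun within its binding domain → coindexation would violate Principle B.

{1}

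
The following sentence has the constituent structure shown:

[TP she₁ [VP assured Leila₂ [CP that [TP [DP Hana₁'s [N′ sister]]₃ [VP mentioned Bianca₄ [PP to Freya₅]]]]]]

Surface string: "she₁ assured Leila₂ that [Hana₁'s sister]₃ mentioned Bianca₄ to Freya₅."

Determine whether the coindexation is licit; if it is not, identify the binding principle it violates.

Principle C

The two coindexed NPs are *she₁* and *Hana₁*.
*Hana₁* is an R-expression. Principle C requires it to be free everywhere.
*she₁* c-commands it and carries the same index.
The R-expression is bound → Principle C violation.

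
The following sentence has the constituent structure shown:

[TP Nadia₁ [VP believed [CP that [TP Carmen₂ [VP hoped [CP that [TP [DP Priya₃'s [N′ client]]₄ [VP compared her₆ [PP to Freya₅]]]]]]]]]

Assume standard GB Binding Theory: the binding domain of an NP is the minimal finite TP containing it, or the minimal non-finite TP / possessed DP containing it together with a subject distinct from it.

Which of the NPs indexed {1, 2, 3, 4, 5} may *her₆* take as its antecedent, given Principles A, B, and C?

*her* is a pronoun, so Principle B applies: it must be free in its binding domain.
Binding domain of *her₆*: the embedded TP, whose subject is [Priya₃'s client]₄.
*Nadia₁* c-commands the pronoun but from outside its binding domain, and is not c-commanded by it → coindexation permitted.
*Carmen₂* c-commands the pronoun but from outside its binding domain, and is not c-commanded by it → coindexation permitted.
*Priya₃* and the pronoun do not c-command one another → neither Principle B nor Principle C is at stake; coindexation permitted.
*[Priya₃'s client]₄* c-commands the pronoun within its binding domain → coindexation would violate Principle B.
*Freya₅*: the pronoun c-commands this R-expression → coindexation would violate Principle C on *Freya₅*.

{1, 2, 3}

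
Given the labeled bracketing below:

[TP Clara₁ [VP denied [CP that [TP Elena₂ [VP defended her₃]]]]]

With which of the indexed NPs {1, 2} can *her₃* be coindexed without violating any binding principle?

{1}

*her* is a pronoun, so Principle B applies: it must be free in its binding domain.
Binding domain of *her₃*: the embedded TP, whose subject is Elena₂.
*Clara₁* c-commands the pronoun but from outside its binding domain, and is not c-commanded by it → coindexation permitted.
*Elena₂* c-commands the pronoun within its binding domain → coindexation would violate Principle B.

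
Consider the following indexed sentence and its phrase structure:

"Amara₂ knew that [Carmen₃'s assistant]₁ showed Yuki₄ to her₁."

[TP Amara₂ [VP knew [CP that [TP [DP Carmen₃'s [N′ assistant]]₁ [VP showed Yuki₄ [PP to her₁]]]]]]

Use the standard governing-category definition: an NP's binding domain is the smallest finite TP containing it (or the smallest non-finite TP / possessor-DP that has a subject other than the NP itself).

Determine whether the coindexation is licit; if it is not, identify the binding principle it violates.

Principle B

The two coindexed NPs are *[Carmen₃'s assistant]₁* and *her₁*.
*her₁* is a pronoun. Its binding domain is the embedded TP, whose subject is [Carmen₃'s assistant]₁.
*[Carmen₃'s assistant]₁* c-commands it within that domain and carries the same index.
The pronoun is locally bound → Principle B violation.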